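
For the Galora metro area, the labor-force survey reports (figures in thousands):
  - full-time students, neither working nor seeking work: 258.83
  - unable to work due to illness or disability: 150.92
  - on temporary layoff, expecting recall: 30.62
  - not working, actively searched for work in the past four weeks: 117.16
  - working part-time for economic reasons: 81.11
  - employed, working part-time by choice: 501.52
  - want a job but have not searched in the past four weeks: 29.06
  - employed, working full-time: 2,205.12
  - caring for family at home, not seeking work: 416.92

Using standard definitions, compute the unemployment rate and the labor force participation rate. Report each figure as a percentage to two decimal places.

Unemployment rate ≈ 5.03%; labor force participation rate ≈ 77.43%.

Employed = 81.11 + 501.52 + 2,205.12 = 2,787.75 thousand (anyone who worked, including part-time for economic reasons, counts as employed).
Unemployed = 30.62 + 117.16 = 147.78 thousand (jobless and actively searching, or on temporary layoff).
Labor force = 2,787.75 + 147.78 = 2,935.53 thousand.
Not in labor force = 258.83 + 150.92 + 29.06 + 416.92 = 855.73 thousand (those not working and not actively searching are outside the labor force — including those who want a job but have given up searching).
Civilian working-age population = 2,935.53 + 855.73 = 3,791.26 thousand.
Unemployment rate = 147.78 / 2,935.53 = 5.03%.
Labor force participation rate = 2,935.53 / 3,791.26 = 77.43%.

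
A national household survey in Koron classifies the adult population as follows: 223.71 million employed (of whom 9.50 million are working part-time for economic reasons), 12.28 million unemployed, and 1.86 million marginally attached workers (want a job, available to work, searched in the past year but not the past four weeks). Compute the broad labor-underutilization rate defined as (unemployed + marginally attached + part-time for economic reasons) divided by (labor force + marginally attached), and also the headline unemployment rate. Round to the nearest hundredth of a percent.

Labor force = 223.71 + 12.28 = 235.99 million.
Numerator = 12.28 + 1.86 + 9.50 = 23.64 million.
Denominator = 235.99 + 1.86 = 237.85 million.
Broad rate = 23.64 / 237.85 = 9.94%.
Headline unemployment rate = 12.28 / 235.99 = 5.20%.

Broad underutilization rate ≈ 9.94%; headline unemployment rate ≈ 5.20%.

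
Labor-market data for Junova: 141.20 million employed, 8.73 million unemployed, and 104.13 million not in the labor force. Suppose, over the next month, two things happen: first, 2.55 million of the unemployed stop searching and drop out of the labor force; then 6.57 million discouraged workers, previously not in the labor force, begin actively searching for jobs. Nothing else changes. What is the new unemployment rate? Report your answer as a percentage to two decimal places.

New unemployment rate ≈ 8.28%.

Initially, labor force = 141.20 + 8.73 = 149.93 million, so u = 8.73/149.93 = 5.82%.
After the first change, unemployed and labor force both fall by 2.55 → E = 141.20, U = 6.18, labor force = 147.38 million.
After the second change, unemployed and labor force both rise by 6.57 → E = 141.20, U = 12.75, labor force = 153.95 million.
New unemployment rate = 12.75 / 153.95 = 8.28%.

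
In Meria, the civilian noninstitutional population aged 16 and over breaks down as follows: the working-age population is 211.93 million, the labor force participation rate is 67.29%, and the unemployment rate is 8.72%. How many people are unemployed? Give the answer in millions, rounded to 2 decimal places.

About 12.44 million are unemployed.

Labor force = 0.6729 × 211.93 = 142.61 million.
Unemployed = 0.0872 × 142.61 ≈ 12.44 million.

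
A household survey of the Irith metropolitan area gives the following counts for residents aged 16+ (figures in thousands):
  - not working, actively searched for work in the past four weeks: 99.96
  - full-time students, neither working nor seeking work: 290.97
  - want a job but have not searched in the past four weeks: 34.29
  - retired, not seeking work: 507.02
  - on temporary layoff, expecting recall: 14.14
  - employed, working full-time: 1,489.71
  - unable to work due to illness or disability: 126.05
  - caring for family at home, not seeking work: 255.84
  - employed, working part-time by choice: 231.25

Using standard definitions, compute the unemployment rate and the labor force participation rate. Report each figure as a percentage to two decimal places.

Unemployment rate ≈ 6.22%; labor force participation rate ≈ 60.18%.

Employed = 1,489.71 + 231.25 = 1,720.96 thousand.
Unemployed = 99.96 + 14.14 = 114.10 thousand (jobless and actively searching, or on temporary layoff).
Labor force = 1,720.96 + 114.10 = 1,835.06 thousand.
Not in labor force = 290.97 + 34.29 + 507.02 + 126.05 + 255.84 = 1,214.17 thousand (those not working and not actively searching are outside the labor force — including those who want a job but have given up searching).
Civilian working-age population = 1,835.06 + 1,214.17 = 3,049.23 thousand.
Unemployment rate = 114.10 / 1,835.06 = 6.22%.
Labor force participation rate = 1,835.06 / 3,049.23 = 60.18%.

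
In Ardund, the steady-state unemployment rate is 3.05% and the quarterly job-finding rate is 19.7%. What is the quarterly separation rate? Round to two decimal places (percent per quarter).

From u* = s/(s+f): s = u·f/(1−u).
s = 0.0305 × 19.7 / (1 − 0.0305) = 0.6008 / 0.9695 ≈ 0.62% per quarter.

Separation rate ≈ 0.62% per quarter.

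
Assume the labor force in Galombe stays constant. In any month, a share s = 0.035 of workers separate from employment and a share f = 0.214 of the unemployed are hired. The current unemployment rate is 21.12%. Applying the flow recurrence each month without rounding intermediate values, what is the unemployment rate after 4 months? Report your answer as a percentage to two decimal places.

With a fixed labor force, u_{t+1} = u_t + s·(1−u_t) − f·u_t = u_t·(1−s−f) + s.
Here 1−s−f = 0.751 and s = 0.035.
u_1 = 0.211200 × 0.751 + 0.035 = 0.193611.
u_2 = 0.193611 × 0.751 + 0.035 = 0.180402.
u_3 = 0.180402 × 0.751 + 0.035 = 0.170482.
u_4 = 0.170482 × 0.751 + 0.035 = 0.163032.

Unemployment rate after four months ≈ 16.30%.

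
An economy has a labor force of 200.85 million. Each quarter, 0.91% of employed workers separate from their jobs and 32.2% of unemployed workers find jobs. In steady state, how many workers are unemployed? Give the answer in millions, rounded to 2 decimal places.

Steady-state unemployment rate u* = s/(s+f) = 0.91/(0.91+32.2) = 0.027484.
Unemployed = u* × labor force = 0.027484 × 200.85 ≈ 5.52 million.

About 5.52 million are unemployed in steady state.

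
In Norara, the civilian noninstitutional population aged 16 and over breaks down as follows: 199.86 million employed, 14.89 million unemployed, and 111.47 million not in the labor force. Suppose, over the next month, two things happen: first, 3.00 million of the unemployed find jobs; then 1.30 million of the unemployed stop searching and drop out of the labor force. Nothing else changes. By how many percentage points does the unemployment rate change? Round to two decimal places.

Initially, labor force = 199.86 + 14.89 = 214.75 million, so u = 14.89/214.75 = 6.93%.
After the first change, unemployed falls and employed rises by 3.00; labor force unchanged → E = 202.86, U = 11.89, labor force = 214.75 million.
After the second change, unemployed and labor force both fall by 1.30 → E = 202.86, U = 10.59, labor force = 213.45 million.
New unemployment rate = 10.59 / 213.45 = 4.96%.
Change = 4.96% − 6.93% = −1.97 percentage points.

The unemployment rate changes by −1.97 percentage points.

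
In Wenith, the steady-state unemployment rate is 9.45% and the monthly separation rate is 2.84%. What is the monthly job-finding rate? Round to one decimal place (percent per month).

From u* = s/(s+f): f = s·(1−u)/u.
f = 2.84 × (1 − 0.0945) / 0.0945 = 2.5716 / 0.0945 ≈ 27.2% per month.

Job-finding rate ≈ 27.2% per month.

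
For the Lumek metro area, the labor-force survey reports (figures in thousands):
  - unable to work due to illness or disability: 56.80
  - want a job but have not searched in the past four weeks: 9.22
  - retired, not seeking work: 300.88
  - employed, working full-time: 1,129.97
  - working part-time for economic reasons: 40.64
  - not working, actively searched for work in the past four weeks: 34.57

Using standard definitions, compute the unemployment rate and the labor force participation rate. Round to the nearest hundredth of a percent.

Employed = 1,129.97 + 40.64 = 1,170.61 thousand (anyone who worked, including part-time for economic reasons, counts as employed).
Unemployed = 34.57 thousand.
Labor force = 1,170.61 + 34.57 = 1,205.18 thousand.
Not in labor force = 56.80 + 9.22 + 300.88 = 366.90 thousand (those not working and not actively searching are outside the labor force — including those who want a job but have given up searching).
Civilian working-age population = 1,205.18 + 366.90 = 1,572.08 thousand.
Unemployment rate = 34.57 / 1,205.18 = 2.87%.
Labor force participation rate = 1,205.18 / 1,572.08 = 76.66%.

Unemployment rate ≈ 2.87%; labor force participation rate ≈ 76.66%.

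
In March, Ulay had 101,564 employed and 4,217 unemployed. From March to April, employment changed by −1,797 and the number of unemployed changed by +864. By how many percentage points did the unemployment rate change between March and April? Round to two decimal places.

The unemployment rate changed by +0.86 percentage points.

March: labor force = 101,564 + 4,217 = 105,781; u = 4,217/105,781 = 3.99%.
April: labor force = 99,767 + 5,081 = 104,848; u = 5,081/104,848 = 4.85%.
Change = 4.85% − 3.99% = +0.86 pp.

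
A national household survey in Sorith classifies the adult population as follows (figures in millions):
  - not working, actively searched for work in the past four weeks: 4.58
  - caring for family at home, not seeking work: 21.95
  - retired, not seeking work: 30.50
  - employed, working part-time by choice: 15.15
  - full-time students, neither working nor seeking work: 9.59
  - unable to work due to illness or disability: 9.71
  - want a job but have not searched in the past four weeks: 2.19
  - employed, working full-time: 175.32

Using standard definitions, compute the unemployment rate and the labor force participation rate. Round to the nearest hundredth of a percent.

Employed = 15.15 + 175.32 = 190.47 million.
Unemployed = 4.58 million.
Labor force = 190.47 + 4.58 = 195.05 million.
Not in labor force = 21.95 + 30.50 + 9.59 + 9.71 + 2.19 = 73.94 million (those not working and not actively searching are outside the labor force — including those who want a job but have given up searching).
Civilian working-age population = 195.05 + 73.94 = 268.99 million.
Unemployment rate = 4.58 / 195.05 = 2.35%.
Labor force participation rate = 195.05 / 268.99 = 72.51%.

Unemployment rate ≈ 2.35%; labor force participation rate ≈ 72.51%.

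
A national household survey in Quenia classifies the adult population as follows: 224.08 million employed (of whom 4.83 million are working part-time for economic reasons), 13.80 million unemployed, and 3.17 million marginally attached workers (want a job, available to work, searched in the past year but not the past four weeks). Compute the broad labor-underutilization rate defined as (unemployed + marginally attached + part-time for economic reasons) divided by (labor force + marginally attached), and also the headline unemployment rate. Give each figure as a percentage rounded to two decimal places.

Labor force = 224.08 + 13.80 = 237.88 million.
Numerator = 13.80 + 3.17 + 4.83 = 21.80 million.
Denominator = 237.88 + 3.17 = 241.05 million.
Broad rate = 21.80 / 241.05 = 9.04%.
Headline unemployment rate = 13.80 / 237.88 = 5.80%.

Broad underutilization rate ≈ 9.04%; headline unemployment rate ≈ 5.80%.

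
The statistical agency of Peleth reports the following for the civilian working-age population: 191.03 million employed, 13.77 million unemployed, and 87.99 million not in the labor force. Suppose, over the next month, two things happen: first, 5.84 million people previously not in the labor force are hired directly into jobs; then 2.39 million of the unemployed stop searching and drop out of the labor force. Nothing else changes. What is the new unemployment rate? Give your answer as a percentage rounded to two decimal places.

Initially, labor force = 191.03 + 13.77 = 204.80 million, so u = 13.77/204.80 = 6.72%.
After the first change, employed and labor force both rise by 5.84; unemployed unchanged → E = 196.87, U = 13.77, labor force = 210.64 million.
After the second change, unemployed and labor force both fall by 2.39 → E = 196.87, U = 11.38, labor force = 208.25 million.
New unemployment rate = 11.38 / 208.25 = 5.46%.

New unemployment rate ≈ 5.46%.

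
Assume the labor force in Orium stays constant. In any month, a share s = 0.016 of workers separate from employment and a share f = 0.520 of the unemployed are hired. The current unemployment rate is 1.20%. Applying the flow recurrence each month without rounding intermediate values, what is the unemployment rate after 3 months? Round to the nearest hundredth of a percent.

Unemployment rate after three months ≈ 2.81%.

With a fixed labor force, u_{t+1} = u_t + s·(1−u_t) − f·u_t = u_t·(1−s−f) + s.
Here 1−s−f = 0.464 and s = 0.016.
u_1 = 0.012000 × 0.464 + 0.016 = 0.021568.
u_2 = 0.021568 × 0.464 + 0.016 = 0.026008.
u_3 = 0.026008 × 0.464 + 0.016 = 0.028068.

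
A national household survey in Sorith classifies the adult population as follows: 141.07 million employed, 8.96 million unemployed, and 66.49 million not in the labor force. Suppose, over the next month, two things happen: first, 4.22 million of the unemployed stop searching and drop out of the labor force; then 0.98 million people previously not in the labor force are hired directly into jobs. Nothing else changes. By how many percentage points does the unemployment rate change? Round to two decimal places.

The unemployment rate changes by −2.74 percentage points.

Initially, labor force = 141.07 + 8.96 = 150.03 million, so u = 8.96/150.03 = 5.97%.
After the first change, unemployed and labor force both fall by 4.22 → E = 141.07, U = 4.74, labor force = 145.81 million.
After the second change, employed and labor force both rise by 0.98; unemployed unchanged → E = 142.05, U = 4.74, labor force = 146.79 million.
New unemployment rate = 4.74 / 146.79 = 3.23%.
Change = 3.23% − 5.97% = −2.74 percentage points.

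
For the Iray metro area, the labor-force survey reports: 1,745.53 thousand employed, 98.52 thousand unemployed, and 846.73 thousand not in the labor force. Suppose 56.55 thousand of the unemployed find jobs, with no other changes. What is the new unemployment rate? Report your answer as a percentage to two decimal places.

New unemployment rate ≈ 2.28%.

Initially, labor force = 1,745.53 + 98.52 = 1,844.05 thousand, so u = 98.52/1,844.05 = 5.34%.
After the change, unemployed falls and employed rises by 56.55; labor force unchanged → E = 1,802.08, U = 41.97, labor force = 1,844.05 thousand.
New unemployment rate = 41.97 / 1,844.05 = 2.28%.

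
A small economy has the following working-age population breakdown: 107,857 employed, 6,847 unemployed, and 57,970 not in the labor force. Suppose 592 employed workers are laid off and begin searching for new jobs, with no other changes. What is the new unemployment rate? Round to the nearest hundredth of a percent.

New unemployment rate ≈ 6.49%.

Initially, labor force = 107,857 + 6,847 = 114,704, so u = 6,847/114,704 = 5.97%.
After the change, employed falls and unemployed rises by 592; labor force unchanged → E = 107,265, U = 7,439, labor force = 114,704.
New unemployment rate = 7,439 / 114,704 = 6.49%.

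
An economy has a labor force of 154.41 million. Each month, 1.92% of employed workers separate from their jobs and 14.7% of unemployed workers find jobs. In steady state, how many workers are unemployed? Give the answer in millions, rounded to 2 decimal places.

About 17.84 million are unemployed in steady state.

Steady-state unemployment rate u* = s/(s+f) = 1.92/(1.92+14.7) = 0.115523.
Unemployed = u* × labor force = 0.115523 × 154.41 ≈ 17.84 million.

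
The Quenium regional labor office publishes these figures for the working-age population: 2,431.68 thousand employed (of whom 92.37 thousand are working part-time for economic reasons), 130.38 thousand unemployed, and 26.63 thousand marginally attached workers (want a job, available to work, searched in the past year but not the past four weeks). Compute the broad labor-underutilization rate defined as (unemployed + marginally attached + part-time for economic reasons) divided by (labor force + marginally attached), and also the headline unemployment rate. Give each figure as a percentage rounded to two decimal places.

Broad underutilization rate ≈ 9.63%; headline unemployment rate ≈ 5.09%.

Labor force = 2,431.68 + 130.38 = 2,562.06 thousand.
Numerator = 130.38 + 26.63 + 92.37 = 249.38 thousand.
Denominator = 2,562.06 + 26.63 = 2,588.69 thousand.
Broad rate = 249.38 / 2,588.69 = 9.63%.
Headline unemployment rate = 130.38 / 2,562.06 = 5.09%.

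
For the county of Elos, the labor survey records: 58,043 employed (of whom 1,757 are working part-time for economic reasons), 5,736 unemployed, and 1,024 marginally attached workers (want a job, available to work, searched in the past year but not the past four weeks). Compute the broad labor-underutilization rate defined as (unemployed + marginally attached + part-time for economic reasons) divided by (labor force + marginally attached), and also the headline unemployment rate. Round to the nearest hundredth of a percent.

Broad underutilization rate ≈ 13.14%; headline unemployment rate ≈ 8.99%.

Labor force = 58,043 + 5,736 = 63,779.
Numerator = 5,736 + 1,024 + 1,757 = 8,517.
Denominator = 63,779 + 1,024 = 64,803.
Broad rate = 8,517 / 64,803 = 13.14%.
Headline unemployment rate = 5,736 / 63,779 = 8.99%.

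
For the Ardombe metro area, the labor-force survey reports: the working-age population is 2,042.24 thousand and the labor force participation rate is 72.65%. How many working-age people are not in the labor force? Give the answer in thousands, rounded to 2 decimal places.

Share not in the labor force = 1 − 0.7265 = 0.2735.
Not in labor force = 0.2735 × 2,042.24 ≈ 558.55 thousand.

About 558.55 thousand are not in the labor force.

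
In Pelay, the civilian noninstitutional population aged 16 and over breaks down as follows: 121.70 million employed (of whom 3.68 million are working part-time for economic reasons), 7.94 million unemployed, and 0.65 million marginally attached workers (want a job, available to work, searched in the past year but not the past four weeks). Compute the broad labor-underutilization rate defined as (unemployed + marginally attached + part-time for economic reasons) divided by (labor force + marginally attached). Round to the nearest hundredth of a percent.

Labor force = 121.70 + 7.94 = 129.64 million.
Numerator = 7.94 + 0.65 + 3.68 = 12.27 million.
Denominator = 129.64 + 0.65 = 130.29 million.
Broad rate = 12.27 / 130.29 = 9.42%.

Broad underutilization rate ≈ 9.42%.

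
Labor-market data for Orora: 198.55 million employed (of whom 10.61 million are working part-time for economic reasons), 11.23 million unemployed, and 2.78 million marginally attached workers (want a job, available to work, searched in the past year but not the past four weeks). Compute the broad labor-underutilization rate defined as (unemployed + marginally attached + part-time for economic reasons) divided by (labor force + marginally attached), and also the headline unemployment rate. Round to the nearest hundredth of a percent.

Broad underutilization rate ≈ 11.58%; headline unemployment rate ≈ 5.35%.

Labor force = 198.55 + 11.23 = 209.78 million.
Numerator = 11.23 + 2.78 + 10.61 = 24.62 million.
Denominator = 209.78 + 2.78 = 212.56 million.
Broad rate = 24.62 / 212.56 = 11.58%.
Headline unemployment rate = 11.23 / 209.78 = 5.35%.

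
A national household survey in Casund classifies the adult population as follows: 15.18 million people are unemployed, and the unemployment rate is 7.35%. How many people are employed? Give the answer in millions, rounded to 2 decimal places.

Labor force = U / u = 15.18 / 0.0735 ≈ 206.53 million.
Employed = labor force − unemployed = 206.53 − 15.18 = 191.35 million.

About 191.35 million are employed.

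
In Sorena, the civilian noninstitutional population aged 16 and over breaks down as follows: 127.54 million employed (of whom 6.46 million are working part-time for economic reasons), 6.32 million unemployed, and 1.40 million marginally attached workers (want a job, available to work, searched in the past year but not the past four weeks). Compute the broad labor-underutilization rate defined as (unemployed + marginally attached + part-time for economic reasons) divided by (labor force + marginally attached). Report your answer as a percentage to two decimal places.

Broad underutilization rate ≈ 10.48%.

Labor force = 127.54 + 6.32 = 133.86 million.
Numerator = 6.32 + 1.40 + 6.46 = 14.18 million.
Denominator = 133.86 + 1.40 = 135.26 million.
Broad rate = 14.18 / 135.26 = 10.48%.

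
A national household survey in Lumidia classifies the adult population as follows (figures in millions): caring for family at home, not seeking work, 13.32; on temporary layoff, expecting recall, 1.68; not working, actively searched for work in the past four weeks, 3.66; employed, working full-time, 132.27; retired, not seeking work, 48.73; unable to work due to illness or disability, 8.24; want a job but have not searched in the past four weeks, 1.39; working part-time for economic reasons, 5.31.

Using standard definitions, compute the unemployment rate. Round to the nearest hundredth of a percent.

Employed = 132.27 + 5.31 = 137.58 million (anyone who worked, including part-time for economic reasons, counts as employed).
Unemployed = 1.68 + 3.66 = 5.34 million (jobless and actively searching, or on temporary layoff).
Labor force = 137.58 + 5.34 = 142.92 million.
Unemployment rate = 5.34 / 142.92 = 3.74%.

Unemployment rate ≈ 3.74%.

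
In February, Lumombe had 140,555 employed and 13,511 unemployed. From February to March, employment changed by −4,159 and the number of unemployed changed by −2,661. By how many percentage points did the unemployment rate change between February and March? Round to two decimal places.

The unemployment rate changed by −1.40 percentage points.

February: labor force = 140,555 + 13,511 = 154,066; u = 13,511/154,066 = 8.77%.
March: labor force = 136,396 + 10,850 = 147,246; u = 10,850/147,246 = 7.37%.
Change = 7.37% − 8.77% = −1.40 pp.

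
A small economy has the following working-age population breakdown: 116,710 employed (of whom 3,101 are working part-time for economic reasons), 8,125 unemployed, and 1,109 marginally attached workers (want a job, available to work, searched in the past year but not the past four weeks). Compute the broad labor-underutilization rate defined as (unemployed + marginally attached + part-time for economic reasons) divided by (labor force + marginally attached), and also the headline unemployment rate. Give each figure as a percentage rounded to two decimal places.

Broad underutilization rate ≈ 9.79%; headline unemployment rate ≈ 6.51%.

Labor force = 116,710 + 8,125 = 124,835.
Numerator = 8,125 + 1,109 + 3,101 = 12,335.
Denominator = 124,835 + 1,109 = 125,944.
Broad rate = 12,335 / 125,944 = 9.79%.
Headline unemployment rate = 8,125 / 124,835 = 6.51%.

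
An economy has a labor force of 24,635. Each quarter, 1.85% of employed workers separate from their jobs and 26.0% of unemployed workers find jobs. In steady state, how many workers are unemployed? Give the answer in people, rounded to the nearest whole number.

About 1,636 are unemployed in steady state.

Steady-state unemployment rate u* = s/(s+f) = 1.85/(1.85+26.0) = 0.066427.
Unemployed = u* × labor force = 0.066427 × 24,635 ≈ 1,636.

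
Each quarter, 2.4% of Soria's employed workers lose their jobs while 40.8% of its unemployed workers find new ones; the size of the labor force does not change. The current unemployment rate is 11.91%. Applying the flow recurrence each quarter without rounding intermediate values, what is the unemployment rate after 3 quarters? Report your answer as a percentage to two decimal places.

With a fixed labor force, u_{t+1} = u_t + s·(1−u_t) − f·u_t = u_t·(1−s−f) + s.
Here 1−s−f = 0.568 and s = 0.024.
u_1 = 0.119100 × 0.568 + 0.024 = 0.091649.
u_2 = 0.091649 × 0.568 + 0.024 = 0.076057.
u_3 = 0.076057 × 0.568 + 0.024 = 0.067200.

Unemployment rate after three quarters ≈ 6.72%.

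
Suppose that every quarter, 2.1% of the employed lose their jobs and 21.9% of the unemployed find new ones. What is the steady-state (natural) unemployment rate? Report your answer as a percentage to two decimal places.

At steady state the flows balance: s·E = f·U, so U/(E+U) = s/(s+f).
u* = 2.1 / (2.1 + 21.9) = 2.1 / 24.00 = 8.75%.

Steady-state unemployment rate ≈ 8.75%.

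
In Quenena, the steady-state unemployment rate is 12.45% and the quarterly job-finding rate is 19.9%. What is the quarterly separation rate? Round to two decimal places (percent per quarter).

From u* = s/(s+f): s = u·f/(1−u).
s = 0.1245 × 19.9 / (1 − 0.1245) = 2.4775 / 0.8755 ≈ 2.83% per quarter.

Separation rate ≈ 2.83% per quarter.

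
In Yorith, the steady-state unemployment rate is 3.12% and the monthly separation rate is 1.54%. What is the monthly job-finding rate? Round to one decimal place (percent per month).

From u* = s/(s+f): f = s·(1−u)/u.
f = 1.54 × (1 − 0.0312) / 0.0312 = 1.4920 / 0.0312 ≈ 47.8% per month.

Job-finding rate ≈ 47.8% per month.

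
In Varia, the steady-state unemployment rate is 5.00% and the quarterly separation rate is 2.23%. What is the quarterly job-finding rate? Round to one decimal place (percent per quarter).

Job-finding rate ≈ 42.4% per quarter.

From u* = s/(s+f): f = s·(1−u)/u.
f = 2.23 × (1 − 0.0500) / 0.0500 = 2.1185 / 0.0500 ≈ 42.4% per quarter.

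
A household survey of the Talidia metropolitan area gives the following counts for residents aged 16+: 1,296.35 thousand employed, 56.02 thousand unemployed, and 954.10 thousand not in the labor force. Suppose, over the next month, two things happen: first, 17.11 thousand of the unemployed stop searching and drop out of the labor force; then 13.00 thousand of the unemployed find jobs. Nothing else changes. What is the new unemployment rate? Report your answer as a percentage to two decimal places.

Initially, labor force = 1,296.35 + 56.02 = 1,352.37 thousand, so u = 56.02/1,352.37 = 4.14%.
After the first change, unemployed and labor force both fall by 17.11 → E = 1,296.35, U = 38.91, labor force = 1,335.26 thousand.
After the second change, unemployed falls and employed rises by 13.00; labor force unchanged → E = 1,309.35, U = 25.91, labor force = 1,335.26 thousand.
New unemployment rate = 25.91 / 1,335.26 = 1.94%.

New unemployment rate ≈ 1.94%.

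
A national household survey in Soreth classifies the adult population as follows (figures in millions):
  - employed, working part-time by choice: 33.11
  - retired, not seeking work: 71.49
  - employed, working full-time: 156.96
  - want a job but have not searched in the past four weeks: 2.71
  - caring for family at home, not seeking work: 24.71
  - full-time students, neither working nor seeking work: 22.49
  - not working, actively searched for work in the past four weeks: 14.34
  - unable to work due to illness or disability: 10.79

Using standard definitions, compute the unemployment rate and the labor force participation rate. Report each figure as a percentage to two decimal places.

Employed = 33.11 + 156.96 = 190.07 million.
Unemployed = 14.34 million.
Labor force = 190.07 + 14.34 = 204.41 million.
Not in labor force = 71.49 + 2.71 + 24.71 + 22.49 + 10.79 = 132.19 million (those not working and not actively searching are outside the labor force — including those who want a job but have given up searching).
Civilian working-age population = 204.41 + 132.19 = 336.60 million.
Unemployment rate = 14.34 / 204.41 = 7.02%.
Labor force participation rate = 204.41 / 336.60 = 60.73%.

Unemployment rate ≈ 7.02%; labor force participation rate ≈ 60.73%.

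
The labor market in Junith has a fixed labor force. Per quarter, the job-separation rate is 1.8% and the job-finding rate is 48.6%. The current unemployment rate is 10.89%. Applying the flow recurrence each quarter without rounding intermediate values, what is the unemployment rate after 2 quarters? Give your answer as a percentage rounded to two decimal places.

Unemployment rate after two quarters ≈ 5.37%.

With a fixed labor force, u_{t+1} = u_t + s·(1−u_t) − f·u_t = u_t·(1−s−f) + s.
Here 1−s−f = 0.496 and s = 0.018.
u_1 = 0.108900 × 0.496 + 0.018 = 0.072014.
u_2 = 0.072014 × 0.496 + 0.018 = 0.053719.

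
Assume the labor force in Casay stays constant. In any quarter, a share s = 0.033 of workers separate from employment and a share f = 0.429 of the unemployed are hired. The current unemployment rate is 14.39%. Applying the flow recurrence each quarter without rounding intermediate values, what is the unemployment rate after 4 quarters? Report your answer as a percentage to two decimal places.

Unemployment rate after four quarters ≈ 7.75%.

With a fixed labor force, u_{t+1} = u_t + s·(1−u_t) − f·u_t = u_t·(1−s−f) + s.
Here 1−s−f = 0.538 and s = 0.033.
u_1 = 0.143900 × 0.538 + 0.033 = 0.110418.
u_2 = 0.110418 × 0.538 + 0.033 = 0.092405.
u_3 = 0.092405 × 0.538 + 0.033 = 0.082714.
u_4 = 0.082714 × 0.538 + 0.033 = 0.077500.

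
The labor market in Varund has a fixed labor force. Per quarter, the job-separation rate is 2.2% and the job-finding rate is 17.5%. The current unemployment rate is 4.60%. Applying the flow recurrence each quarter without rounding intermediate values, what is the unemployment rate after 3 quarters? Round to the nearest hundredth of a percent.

Unemployment rate after three quarters ≈ 7.77%.

With a fixed labor force, u_{t+1} = u_t + s·(1−u_t) − f·u_t = u_t·(1−s−f) + s.
Here 1−s−f = 0.803 and s = 0.022.
u_1 = 0.046000 × 0.803 + 0.022 = 0.058938.
u_2 = 0.058938 × 0.803 + 0.022 = 0.069327.
u_3 = 0.069327 × 0.803 + 0.022 = 0.077670.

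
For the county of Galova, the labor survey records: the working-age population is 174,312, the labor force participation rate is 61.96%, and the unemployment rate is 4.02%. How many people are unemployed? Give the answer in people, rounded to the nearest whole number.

About 4,342 are unemployed.

Labor force = 0.6196 × 174,312 = 108,004.
Unemployed = 0.0402 × 108,004 ≈ 4,342.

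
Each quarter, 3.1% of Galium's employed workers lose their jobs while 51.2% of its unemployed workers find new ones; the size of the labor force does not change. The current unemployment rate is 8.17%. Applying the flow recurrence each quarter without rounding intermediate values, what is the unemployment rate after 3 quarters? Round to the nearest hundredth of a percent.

With a fixed labor force, u_{t+1} = u_t + s·(1−u_t) − f·u_t = u_t·(1−s−f) + s.
Here 1−s−f = 0.457 and s = 0.031.
u_1 = 0.081700 × 0.457 + 0.031 = 0.068337.
u_2 = 0.068337 × 0.457 + 0.031 = 0.062230.
u_3 = 0.062230 × 0.457 + 0.031 = 0.059439.

Unemployment rate after three quarters ≈ 5.94%.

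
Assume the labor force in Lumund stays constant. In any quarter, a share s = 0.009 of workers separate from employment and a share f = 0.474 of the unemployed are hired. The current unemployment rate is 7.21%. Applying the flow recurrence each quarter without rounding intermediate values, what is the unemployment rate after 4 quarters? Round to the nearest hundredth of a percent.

Unemployment rate after four quarters ≈ 2.25%.

With a fixed labor force, u_{t+1} = u_t + s·(1−u_t) − f·u_t = u_t·(1−s−f) + s.
Here 1−s−f = 0.517 and s = 0.009.
u_1 = 0.072100 × 0.517 + 0.009 = 0.046276.
u_2 = 0.046276 × 0.517 + 0.009 = 0.032925.
u_3 = 0.032925 × 0.517 + 0.009 = 0.026022.
u_4 = 0.026022 × 0.517 + 0.009 = 0.022453.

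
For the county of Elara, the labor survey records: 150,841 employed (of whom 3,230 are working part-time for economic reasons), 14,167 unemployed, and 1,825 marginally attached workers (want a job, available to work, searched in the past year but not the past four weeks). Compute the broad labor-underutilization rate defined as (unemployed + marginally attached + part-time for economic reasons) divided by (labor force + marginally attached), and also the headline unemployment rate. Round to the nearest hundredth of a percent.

Labor force = 150,841 + 14,167 = 165,008.
Numerator = 14,167 + 1,825 + 3,230 = 19,222.
Denominator = 165,008 + 1,825 = 166,833.
Broad rate = 19,222 / 166,833 = 11.52%.
Headline unemployment rate = 14,167 / 165,008 = 8.59%.

Broad underutilization rate ≈ 11.52%; headline unemployment rate ≈ 8.59%.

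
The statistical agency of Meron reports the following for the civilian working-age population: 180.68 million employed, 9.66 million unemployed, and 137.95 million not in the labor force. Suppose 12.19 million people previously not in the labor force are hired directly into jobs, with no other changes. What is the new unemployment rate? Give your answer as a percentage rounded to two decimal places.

New unemployment rate ≈ 4.77%.

Initially, labor force = 180.68 + 9.66 = 190.34 million, so u = 9.66/190.34 = 5.08%.
After the change, employed and labor force both rise by 12.19; unemployed unchanged → E = 192.87, U = 9.66, labor force = 202.53 million.
New unemployment rate = 9.66 / 202.53 = 4.77%.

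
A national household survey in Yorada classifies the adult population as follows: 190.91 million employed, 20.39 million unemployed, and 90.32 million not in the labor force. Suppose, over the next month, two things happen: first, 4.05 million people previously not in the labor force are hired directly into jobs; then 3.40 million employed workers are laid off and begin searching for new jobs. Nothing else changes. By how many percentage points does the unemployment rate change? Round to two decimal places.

The unemployment rate changes by +1.40 percentage points.

Initially, labor force = 190.91 + 20.39 = 211.30 million, so u = 20.39/211.30 = 9.65%.
After the first change, employed and labor force both rise by 4.05; unemployed unchanged → E = 194.96, U = 20.39, labor force = 215.35 million.
After the second change, employed falls and unemployed rises by 3.40; labor force unchanged → E = 191.56, U = 23.79, labor force = 215.35 million.
New unemployment rate = 23.79 / 215.35 = 11.05%.
Change = 11.05% − 9.65% = +1.40 percentage points.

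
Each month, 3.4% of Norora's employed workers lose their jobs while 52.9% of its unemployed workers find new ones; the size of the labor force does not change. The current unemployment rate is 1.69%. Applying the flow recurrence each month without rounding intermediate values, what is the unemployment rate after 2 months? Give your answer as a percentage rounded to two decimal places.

Unemployment rate after two months ≈ 5.21%.

With a fixed labor force, u_{t+1} = u_t + s·(1−u_t) − f·u_t = u_t·(1−s−f) + s.
Here 1−s−f = 0.437 and s = 0.034.
u_1 = 0.016900 × 0.437 + 0.034 = 0.041385.
u_2 = 0.041385 × 0.437 + 0.034 = 0.052085.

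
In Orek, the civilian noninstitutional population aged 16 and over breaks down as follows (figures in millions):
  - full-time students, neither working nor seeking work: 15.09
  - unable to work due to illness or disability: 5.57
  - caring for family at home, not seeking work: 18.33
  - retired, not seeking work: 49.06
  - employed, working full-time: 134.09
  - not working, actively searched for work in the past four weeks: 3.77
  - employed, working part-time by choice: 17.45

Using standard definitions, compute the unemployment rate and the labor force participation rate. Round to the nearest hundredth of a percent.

Employed = 134.09 + 17.45 = 151.54 million.
Unemployed = 3.77 million.
Labor force = 151.54 + 3.77 = 155.31 million.
Not in labor force = 15.09 + 5.57 + 18.33 + 49.06 = 88.05 million (those not working and not actively searching are outside the labor force).
Civilian working-age population = 155.31 + 88.05 = 243.36 million.
Unemployment rate = 3.77 / 155.31 = 2.43%.
Labor force participation rate = 155.31 / 243.36 = 63.82%.

Unemployment rate ≈ 2.43%; labor force participation rate ≈ 63.82%.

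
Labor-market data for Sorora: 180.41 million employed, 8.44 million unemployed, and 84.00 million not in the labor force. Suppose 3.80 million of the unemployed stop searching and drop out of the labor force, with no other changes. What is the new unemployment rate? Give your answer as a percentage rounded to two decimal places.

New unemployment rate ≈ 2.51%.

Initially, labor force = 180.41 + 8.44 = 188.85 million, so u = 8.44/188.85 = 4.47%.
After the change, unemployed and labor force both fall by 3.80 → E = 180.41, U = 4.64, labor force = 185.05 million.
New unemployment rate = 4.64 / 185.05 = 2.51%.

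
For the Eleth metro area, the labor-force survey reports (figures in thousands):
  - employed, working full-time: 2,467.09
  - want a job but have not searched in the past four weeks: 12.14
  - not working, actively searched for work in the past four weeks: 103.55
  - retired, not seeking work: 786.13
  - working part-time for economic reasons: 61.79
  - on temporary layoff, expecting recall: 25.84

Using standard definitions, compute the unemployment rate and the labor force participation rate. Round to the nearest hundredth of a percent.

Unemployment rate ≈ 4.87%; labor force participation rate ≈ 76.91%.

Employed = 2,467.09 + 61.79 = 2,528.88 thousand (anyone who worked, including part-time for economic reasons, counts as employed).
Unemployed = 103.55 + 25.84 = 129.39 thousand (jobless and actively searching, or on temporary layoff).
Labor force = 2,528.88 + 129.39 = 2,658.27 thousand.
Not in labor force = 12.14 + 786.13 = 798.27 thousand (those not working and not actively searching are outside the labor force — including those who want a job but have given up searching).
Civilian working-age population = 2,658.27 + 798.27 = 3,456.54 thousand.
Unemployment rate = 129.39 / 2,658.27 = 4.87%.
Labor force participation rate = 2,658.27 / 3,456.54 = 76.91%.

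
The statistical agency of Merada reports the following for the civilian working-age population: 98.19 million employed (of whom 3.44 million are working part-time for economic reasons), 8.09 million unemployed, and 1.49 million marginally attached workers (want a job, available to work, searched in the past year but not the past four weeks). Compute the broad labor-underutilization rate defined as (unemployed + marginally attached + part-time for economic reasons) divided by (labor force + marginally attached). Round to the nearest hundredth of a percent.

Labor force = 98.19 + 8.09 = 106.28 million.
Numerator = 8.09 + 1.49 + 3.44 = 13.02 million.
Denominator = 106.28 + 1.49 = 107.77 million.
Broad rate = 13.02 / 107.77 = 12.08%.

Broad underutilization rate ≈ 12.08%.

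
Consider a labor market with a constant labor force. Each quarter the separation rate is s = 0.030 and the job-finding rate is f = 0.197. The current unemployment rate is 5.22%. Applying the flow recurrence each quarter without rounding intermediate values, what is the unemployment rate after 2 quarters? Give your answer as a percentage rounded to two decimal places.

With a fixed labor force, u_{t+1} = u_t + s·(1−u_t) − f·u_t = u_t·(1−s−f) + s.
Here 1−s−f = 0.773 and s = 0.030.
u_1 = 0.052200 × 0.773 + 0.030 = 0.070351.
u_2 = 0.070351 × 0.773 + 0.030 = 0.084381.

Unemployment rate after two quarters ≈ 8.44%.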